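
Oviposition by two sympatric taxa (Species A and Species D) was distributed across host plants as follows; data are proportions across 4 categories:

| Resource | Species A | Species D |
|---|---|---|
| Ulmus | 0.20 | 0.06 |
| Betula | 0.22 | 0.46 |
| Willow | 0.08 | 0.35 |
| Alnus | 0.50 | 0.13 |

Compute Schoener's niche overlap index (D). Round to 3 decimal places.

Σ|p₁ᵢ − p₂ᵢ| = 0.14 + 0.24 + 0.27 + 0.37 = 1.02
D = 1 − ½ × 1.02 = 1 − 0.510 = 0.49000

0.490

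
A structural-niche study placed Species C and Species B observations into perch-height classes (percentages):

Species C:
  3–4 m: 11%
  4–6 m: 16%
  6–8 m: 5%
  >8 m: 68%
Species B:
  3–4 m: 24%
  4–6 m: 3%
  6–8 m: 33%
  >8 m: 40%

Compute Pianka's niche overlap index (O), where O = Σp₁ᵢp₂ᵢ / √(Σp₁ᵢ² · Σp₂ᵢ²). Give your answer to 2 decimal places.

Convert percentages to proportions (divide by 100).
Σ p₁ᵢp₂ᵢ = 0.0264 + 0.0048 + 0.0165 + 0.2720 = 0.3197
Σp_1ᵢ² = 0.11² + 0.16² + 0.05² + 0.68² = 0.0121 + 0.0256 + 0.0025 + 0.4624 = 0.5026
Σp_2ᵢ² = 0.24² + 0.03² + 0.33² + 0.40² = 0.0576 + 0.0009 + 0.1089 + 0.1600 = 0.3274
O = 0.3197 / √(0.5026 × 0.3274) = 0.3197 / 0.40565 = 0.7881

0.79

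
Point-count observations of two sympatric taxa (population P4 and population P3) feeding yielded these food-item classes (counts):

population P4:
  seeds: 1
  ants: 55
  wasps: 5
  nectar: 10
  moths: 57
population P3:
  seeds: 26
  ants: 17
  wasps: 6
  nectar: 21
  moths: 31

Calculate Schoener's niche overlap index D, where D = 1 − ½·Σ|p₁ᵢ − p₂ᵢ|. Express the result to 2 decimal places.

0.60

Proportions for population P4 (n=128): 1/128=0.0078, 55/128=0.4297, 5/128=0.0391, 10/128=0.0781, 57/128=0.4453
Proportions for population P3 (n=101): 26/101=0.2574, 17/101=0.1683, 6/101=0.0594, 21/101=0.2079, 31/101=0.3069
Σ|p₁ᵢ − p₂ᵢ| = 0.2496 + 0.2614 + 0.0203 + 0.1298 + 0.1384 = 0.7995
D = 1 − ½ × 0.7995 = 1 − 0.39975 = 0.60025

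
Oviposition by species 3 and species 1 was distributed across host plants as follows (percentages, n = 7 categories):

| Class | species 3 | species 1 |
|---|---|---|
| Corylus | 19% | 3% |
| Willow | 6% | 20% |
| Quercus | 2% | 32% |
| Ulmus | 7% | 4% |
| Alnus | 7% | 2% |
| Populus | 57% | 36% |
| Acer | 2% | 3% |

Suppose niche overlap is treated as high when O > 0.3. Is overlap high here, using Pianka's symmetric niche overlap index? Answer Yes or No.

Convert percentages to proportions (divide by 100).
Σ p₁ᵢp₂ᵢ = 0.0057 + 0.0120 + 0.0064 + 0.0028 + 0.0014 + 0.2052 + 0.0006 = 0.2341
Σp_1ᵢ² = 0.19² + 0.06² + 0.02² + 0.07² + 0.07² + 0.57² + 0.02² = 0.0361 + 0.0036 + 0.0004 + 0.0049 + 0.0049 + 0.3249 + 0.0004 = 0.3752
Σp_2ᵢ² = 0.03² + 0.20² + 0.32² + 0.04² + 0.02² + 0.36² + 0.03² = 0.0009 + 0.0400 + 0.1024 + 0.0016 + 0.0004 + 0.1296 + 0.0009 = 0.2758
O = 0.2341 / √(0.3752 × 0.2758) = 0.2341 / 0.32168 = 0.7277
O = 0.7277 > 0.3 → Yes.

Yes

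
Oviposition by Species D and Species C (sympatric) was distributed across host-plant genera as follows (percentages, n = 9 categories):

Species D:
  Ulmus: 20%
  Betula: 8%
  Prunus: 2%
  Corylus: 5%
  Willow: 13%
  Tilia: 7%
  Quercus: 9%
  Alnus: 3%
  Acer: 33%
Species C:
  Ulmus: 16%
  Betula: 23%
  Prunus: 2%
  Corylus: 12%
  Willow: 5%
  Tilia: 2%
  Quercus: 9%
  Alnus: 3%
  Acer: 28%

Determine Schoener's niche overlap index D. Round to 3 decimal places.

Convert percentages to proportions (divide by 100).
Σ|p₁ᵢ − p₂ᵢ| = 0.04 + 0.15 + 0.00 + 0.07 + 0.08 + 0.05 + 0.00 + 0.00 + 0.05 = 0.44
D = 1 − ½ × 0.44 = 1 − 0.220 = 0.78000

0.780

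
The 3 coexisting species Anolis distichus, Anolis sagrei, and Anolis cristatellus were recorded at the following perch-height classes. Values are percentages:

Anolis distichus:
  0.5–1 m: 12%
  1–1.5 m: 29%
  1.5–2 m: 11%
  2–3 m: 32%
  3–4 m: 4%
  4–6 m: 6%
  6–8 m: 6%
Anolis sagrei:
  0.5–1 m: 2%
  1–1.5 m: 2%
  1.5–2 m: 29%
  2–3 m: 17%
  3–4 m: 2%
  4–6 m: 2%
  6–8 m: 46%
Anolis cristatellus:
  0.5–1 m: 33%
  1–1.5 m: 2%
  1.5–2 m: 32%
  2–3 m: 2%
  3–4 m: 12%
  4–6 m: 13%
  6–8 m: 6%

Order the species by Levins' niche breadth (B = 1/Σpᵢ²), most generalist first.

Convert percentages to proportions (divide by 100).
Σp_distᵢ² = 0.12² + 0.29² + 0.11² + 0.32² + 0.04² + 0.06² + 0.06² = 0.0144 + 0.0841 + 0.0121 + 0.1024 + 0.0016 + 0.0036 + 0.0036 = 0.2218
B_dist = 1 / 0.2218 = 4.5086
Σp_sagrᵢ² = 0.02² + 0.02² + 0.29² + 0.17² + 0.02² + 0.02² + 0.46² = 0.0004 + 0.0004 + 0.0841 + 0.0289 + 0.0004 + 0.0004 + 0.2116 = 0.3262
B_sagr = 1 / 0.3262 = 3.0656
Σp_crisᵢ² = 0.33² + 0.02² + 0.32² + 0.02² + 0.12² + 0.13² + 0.06² = 0.1089 + 0.0004 + 0.1024 + 0.0004 + 0.0144 + 0.0169 + 0.0036 = 0.2470
B_cris = 1 / 0.2470 = 4.0486
Ranking by B (broadest → narrowest): Anolis distichus (4.51) > Anolis cristatellus (4.05) > Anolis sagrei (3.07)

Anolis distichus > Anolis cristatellus > Anolis sagrei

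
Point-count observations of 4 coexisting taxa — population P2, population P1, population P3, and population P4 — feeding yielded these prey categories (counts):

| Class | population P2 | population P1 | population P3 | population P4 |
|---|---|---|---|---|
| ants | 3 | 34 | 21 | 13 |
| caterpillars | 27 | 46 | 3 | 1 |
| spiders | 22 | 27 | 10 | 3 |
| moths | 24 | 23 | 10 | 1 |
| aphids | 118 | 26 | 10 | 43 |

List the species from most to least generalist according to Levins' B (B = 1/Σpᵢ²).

Proportions for population P2 (n=194): 3/194=0.0155, 27/194=0.1392, 22/194=0.1134, 24/194=0.1237, 118/194=0.6082
Proportions for population P1 (n=156): 34/156=0.2179, 46/156=0.2949, 27/156=0.1731, 23/156=0.1474, 26/156=0.1667
Proportions for population P3 (n=54): 21/54=0.3889, 3/54=0.0556, 10/54=0.1852, 10/54=0.1852, 10/54=0.1852
Proportions for population P4 (n=61): 13/61=0.2131, 1/61=0.0164, 3/61=0.0492, 1/61=0.0164, 43/61=0.7049
Σp_P2ᵢ² = 0.0155² + 0.1392² + 0.1134² + 0.1237² + 0.6082² = 0.000240 + 0.019377 + 0.012860 + 0.015302 + 0.369907 = 0.417686
B_P2 = 1 / 0.417686 = 2.3941
Σp_P1ᵢ² = 0.2179² + 0.2949² + 0.1731² + 0.1474² + 0.1667² = 0.047480 + 0.086966 + 0.029964 + 0.021727 + 0.027789 = 0.213926
B_P1 = 1 / 0.213926 = 4.6745
Σp_P3ᵢ² = 0.3889² + 0.0556² + 0.1852² + 0.1852² + 0.1852² = 0.151243 + 0.003091 + 0.034299 + 0.034299 + 0.034299 = 0.257231
B_P3 = 1 / 0.257231 = 3.8876
Σp_P4ᵢ² = 0.2131² + 0.0164² + 0.0492² + 0.0164² + 0.7049² = 0.045412 + 0.000269 + 0.002421 + 0.000269 + 0.496884 = 0.545255
B_P4 = 1 / 0.545255 = 1.8340
Ranking by B (broadest → narrowest): population P1 (4.67) > population P3 (3.89) > population P2 (2.39) > population P4 (1.83)

population P1 > population P3 > population P2 > population P4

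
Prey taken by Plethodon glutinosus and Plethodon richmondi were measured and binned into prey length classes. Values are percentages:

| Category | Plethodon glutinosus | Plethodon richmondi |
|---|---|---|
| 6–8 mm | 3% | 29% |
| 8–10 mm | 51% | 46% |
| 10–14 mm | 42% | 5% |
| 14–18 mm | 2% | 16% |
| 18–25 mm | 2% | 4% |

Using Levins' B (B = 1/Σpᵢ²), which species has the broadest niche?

Plethodon richmondi

Convert percentages to proportions (divide by 100).
Σp_glutᵢ² = 0.03² + 0.51² + 0.42² + 0.02² + 0.02² = 0.0009 + 0.2601 + 0.1764 + 0.0004 + 0.0004 = 0.4382
B_glut = 1 / 0.4382 = 2.2821
Σp_richᵢ² = 0.29² + 0.46² + 0.05² + 0.16² + 0.04² = 0.0841 + 0.2116 + 0.0025 + 0.0256 + 0.0016 = 0.3254
B_rich = 1 / 0.3254 = 3.0731
Highest B → broadest niche (most generalist): Plethodon richmondi (B = 3.07).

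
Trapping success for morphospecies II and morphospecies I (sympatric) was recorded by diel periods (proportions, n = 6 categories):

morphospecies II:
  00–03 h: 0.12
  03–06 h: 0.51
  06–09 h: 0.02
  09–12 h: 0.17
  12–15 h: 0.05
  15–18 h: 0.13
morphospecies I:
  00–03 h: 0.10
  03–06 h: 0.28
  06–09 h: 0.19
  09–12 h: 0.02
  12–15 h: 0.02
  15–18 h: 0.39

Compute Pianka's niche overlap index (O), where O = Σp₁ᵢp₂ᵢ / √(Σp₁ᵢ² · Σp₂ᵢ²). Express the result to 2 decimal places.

0.71

Σ p₁ᵢp₂ᵢ = 0.0120 + 0.1428 + 0.0038 + 0.0034 + 0.0010 + 0.0507 = 0.2137
Σp_1ᵢ² = 0.12² + 0.51² + 0.02² + 0.17² + 0.05² + 0.13² = 0.0144 + 0.2601 + 0.0004 + 0.0289 + 0.0025 + 0.0169 = 0.3232
Σp_2ᵢ² = 0.10² + 0.28² + 0.19² + 0.02² + 0.02² + 0.39² = 0.0100 + 0.0784 + 0.0361 + 0.0004 + 0.0004 + 0.1521 = 0.2774
O = 0.2137 / √(0.3232 × 0.2774) = 0.2137 / 0.29943 = 0.7137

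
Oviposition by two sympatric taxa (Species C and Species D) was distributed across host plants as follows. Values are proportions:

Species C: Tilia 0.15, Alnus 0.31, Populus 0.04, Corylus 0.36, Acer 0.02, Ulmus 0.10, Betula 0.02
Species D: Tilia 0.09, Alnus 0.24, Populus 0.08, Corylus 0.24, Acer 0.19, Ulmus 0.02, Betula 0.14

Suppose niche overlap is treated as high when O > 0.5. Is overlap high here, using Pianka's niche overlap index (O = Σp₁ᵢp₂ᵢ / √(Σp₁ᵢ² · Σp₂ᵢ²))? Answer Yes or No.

Yes

Σ p₁ᵢp₂ᵢ = 0.0135 + 0.0744 + 0.0032 + 0.0864 + 0.0038 + 0.0020 + 0.0028 = 0.1861
Σp_1ᵢ² = 0.15² + 0.31² + 0.04² + 0.36² + 0.02² + 0.10² + 0.02² = 0.0225 + 0.0961 + 0.0016 + 0.1296 + 0.0004 + 0.0100 + 0.0004 = 0.2606
Σp_2ᵢ² = 0.09² + 0.24² + 0.08² + 0.24² + 0.19² + 0.02² + 0.14² = 0.0081 + 0.0576 + 0.0064 + 0.0576 + 0.0361 + 0.0004 + 0.0196 = 0.1858
O = 0.1861 / √(0.2606 × 0.1858) = 0.1861 / 0.22004 = 0.8458
O = 0.8458 > 0.5 → Yes.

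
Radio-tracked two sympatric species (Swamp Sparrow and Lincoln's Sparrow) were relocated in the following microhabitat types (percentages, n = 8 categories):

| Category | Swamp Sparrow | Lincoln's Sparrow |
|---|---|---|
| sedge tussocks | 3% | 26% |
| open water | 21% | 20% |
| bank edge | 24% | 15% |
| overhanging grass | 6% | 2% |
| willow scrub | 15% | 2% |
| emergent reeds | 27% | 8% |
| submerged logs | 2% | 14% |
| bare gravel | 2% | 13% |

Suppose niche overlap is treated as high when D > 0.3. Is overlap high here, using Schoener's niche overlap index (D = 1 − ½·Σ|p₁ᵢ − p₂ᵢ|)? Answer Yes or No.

Yes

Convert percentages to proportions (divide by 100).
Σ|p₁ᵢ − p₂ᵢ| = 0.23 + 0.01 + 0.09 + 0.04 + 0.13 + 0.19 + 0.12 + 0.11 = 0.92
D = 1 − ½ × 0.92 = 1 − 0.460 = 0.5400
D = 0.5400 > 0.3 → Yes.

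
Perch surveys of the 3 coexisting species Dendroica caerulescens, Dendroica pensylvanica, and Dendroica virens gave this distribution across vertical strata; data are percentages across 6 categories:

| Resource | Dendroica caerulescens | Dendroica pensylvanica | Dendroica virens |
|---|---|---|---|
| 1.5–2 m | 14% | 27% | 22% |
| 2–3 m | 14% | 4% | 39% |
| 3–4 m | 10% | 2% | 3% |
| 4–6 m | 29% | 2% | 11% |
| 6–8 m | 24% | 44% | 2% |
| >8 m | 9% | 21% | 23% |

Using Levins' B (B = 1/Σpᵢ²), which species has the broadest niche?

Dendroica caerulescens

Convert percentages to proportions (divide by 100).
Σp_caerᵢ² = 0.14² + 0.14² + 0.10² + 0.29² + 0.24² + 0.09² = 0.0196 + 0.0196 + 0.0100 + 0.0841 + 0.0576 + 0.0081 = 0.1990
B_caer = 1 / 0.1990 = 5.0251
Σp_pensᵢ² = 0.27² + 0.04² + 0.02² + 0.02² + 0.44² + 0.21² = 0.0729 + 0.0016 + 0.0004 + 0.0004 + 0.1936 + 0.0441 = 0.3130
B_pens = 1 / 0.3130 = 3.1949
Σp_vireᵢ² = 0.22² + 0.39² + 0.03² + 0.11² + 0.02² + 0.23² = 0.0484 + 0.1521 + 0.0009 + 0.0121 + 0.0004 + 0.0529 = 0.2668
B_vire = 1 / 0.2668 = 3.7481
Highest B → broadest niche (most generalist): Dendroica caerulescens (B = 5.03).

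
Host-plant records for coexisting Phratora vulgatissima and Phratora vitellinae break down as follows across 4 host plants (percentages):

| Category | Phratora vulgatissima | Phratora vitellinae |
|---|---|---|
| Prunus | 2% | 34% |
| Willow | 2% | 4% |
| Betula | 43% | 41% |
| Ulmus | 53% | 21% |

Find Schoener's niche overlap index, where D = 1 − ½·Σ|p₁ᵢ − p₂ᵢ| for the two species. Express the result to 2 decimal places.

Convert percentages to proportions (divide by 100).
Σ|p₁ᵢ − p₂ᵢ| = 0.32 + 0.02 + 0.02 + 0.32 = 0.68
D = 1 − ½ × 0.68 = 1 − 0.340 = 0.6600

0.66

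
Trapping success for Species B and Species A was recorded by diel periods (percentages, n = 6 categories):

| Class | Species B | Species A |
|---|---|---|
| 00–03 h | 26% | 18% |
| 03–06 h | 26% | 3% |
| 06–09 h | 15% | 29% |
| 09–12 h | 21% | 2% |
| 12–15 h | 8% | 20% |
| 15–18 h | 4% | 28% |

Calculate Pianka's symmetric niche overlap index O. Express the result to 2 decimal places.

0.58

Convert percentages to proportions (divide by 100).
Σ p₁ᵢp₂ᵢ = 0.0468 + 0.0078 + 0.0435 + 0.0042 + 0.0160 + 0.0112 = 0.1295
Σp_1ᵢ² = 0.26² + 0.26² + 0.15² + 0.21² + 0.08² + 0.04² = 0.0676 + 0.0676 + 0.0225 + 0.0441 + 0.0064 + 0.0016 = 0.2098
Σp_2ᵢ² = 0.18² + 0.03² + 0.29² + 0.02² + 0.20² + 0.28² = 0.0324 + 0.0009 + 0.0841 + 0.0004 + 0.0400 + 0.0784 = 0.2362
O = 0.1295 / √(0.2098 × 0.2362) = 0.1295 / 0.22261 = 0.5817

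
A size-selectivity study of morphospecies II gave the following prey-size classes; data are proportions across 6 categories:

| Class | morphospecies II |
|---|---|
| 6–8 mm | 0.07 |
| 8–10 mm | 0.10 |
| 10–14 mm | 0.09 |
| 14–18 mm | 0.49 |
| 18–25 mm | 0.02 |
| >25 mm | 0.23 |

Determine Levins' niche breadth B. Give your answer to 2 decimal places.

3.16

Σpᵢ² = 0.07² + 0.10² + 0.09² + 0.49² + 0.02² + 0.23² = 0.0049 + 0.0100 + 0.0081 + 0.2401 + 0.0004 + 0.0529 = 0.3164
B = 1 / 0.3164 = 3.1606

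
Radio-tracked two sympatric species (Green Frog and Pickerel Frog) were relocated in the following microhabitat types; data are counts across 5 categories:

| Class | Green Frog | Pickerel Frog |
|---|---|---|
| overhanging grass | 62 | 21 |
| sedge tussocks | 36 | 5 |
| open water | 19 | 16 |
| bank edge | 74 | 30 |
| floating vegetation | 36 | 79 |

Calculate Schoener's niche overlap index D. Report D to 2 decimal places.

Proportions for Green Frog (n=227): 62/227=0.2731, 36/227=0.1586, 19/227=0.0837, 74/227=0.3260, 36/227=0.1586
Proportions for Pickerel Frog (n=151): 21/151=0.1391, 5/151=0.0331, 16/151=0.1060, 30/151=0.1987, 79/151=0.5232
Σ|p₁ᵢ − p₂ᵢ| = 0.1340 + 0.1255 + 0.0223 + 0.1273 + 0.3646 = 0.7737
D = 1 − ½ × 0.7737 = 1 − 0.38685 = 0.61315

0.61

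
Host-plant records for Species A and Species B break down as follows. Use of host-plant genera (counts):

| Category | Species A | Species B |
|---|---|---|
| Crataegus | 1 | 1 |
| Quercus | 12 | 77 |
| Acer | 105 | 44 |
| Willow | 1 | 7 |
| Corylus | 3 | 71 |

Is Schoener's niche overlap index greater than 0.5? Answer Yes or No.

No

Proportions for Species A (n=122): 1/122=0.0082, 12/122=0.0984, 105/122=0.8607, 1/122=0.0082, 3/122=0.0246
Proportions for Species B (n=200): 1/200=0.0050, 77/200=0.3850, 44/200=0.2200, 7/200=0.0350, 71/200=0.3550
Σ|p₁ᵢ − p₂ᵢ| = 0.0032 + 0.2866 + 0.6407 + 0.0268 + 0.3304 = 1.2877
D = 1 − ½ × 1.2877 = 1 − 0.64385 = 0.35615
D = 0.35615 < 0.5 → No.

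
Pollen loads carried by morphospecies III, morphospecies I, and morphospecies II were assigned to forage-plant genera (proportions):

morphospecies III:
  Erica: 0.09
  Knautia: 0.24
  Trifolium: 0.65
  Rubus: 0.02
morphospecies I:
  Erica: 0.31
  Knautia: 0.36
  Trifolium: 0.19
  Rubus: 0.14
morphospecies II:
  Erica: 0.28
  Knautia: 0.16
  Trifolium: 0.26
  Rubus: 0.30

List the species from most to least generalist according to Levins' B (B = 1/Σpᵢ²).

morphospecies II > morphospecies I > morphospecies III

Σp_IIIᵢ² = 0.09² + 0.24² + 0.65² + 0.02² = 0.0081 + 0.0576 + 0.4225 + 0.0004 = 0.4886
B_III = 1 / 0.4886 = 2.0467
Σp_Iᵢ² = 0.31² + 0.36² + 0.19² + 0.14² = 0.0961 + 0.1296 + 0.0361 + 0.0196 = 0.2814
B_I = 1 / 0.2814 = 3.5537
Σp_IIᵢ² = 0.28² + 0.16² + 0.26² + 0.30² = 0.0784 + 0.0256 + 0.0676 + 0.0900 = 0.2616
B_II = 1 / 0.2616 = 3.8226
Ranking by B (broadest → narrowest): morphospecies II (3.82) > morphospecies I (3.55) > morphospecies III (2.05)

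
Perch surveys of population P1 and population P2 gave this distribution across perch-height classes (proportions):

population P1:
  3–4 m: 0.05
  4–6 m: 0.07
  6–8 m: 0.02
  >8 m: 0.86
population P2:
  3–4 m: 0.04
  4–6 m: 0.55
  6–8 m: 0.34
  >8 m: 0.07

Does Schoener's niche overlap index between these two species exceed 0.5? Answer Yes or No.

Σ|p₁ᵢ − p₂ᵢ| = 0.01 + 0.48 + 0.32 + 0.79 = 1.60
D = 1 − ½ × 1.60 = 1 − 0.800 = 0.2000
D = 0.2000 < 0.5 → No.

No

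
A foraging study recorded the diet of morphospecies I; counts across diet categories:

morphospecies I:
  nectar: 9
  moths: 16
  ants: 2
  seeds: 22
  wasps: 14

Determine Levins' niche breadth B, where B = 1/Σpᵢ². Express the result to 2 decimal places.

3.89

Proportions for morphospecies I (n=63): 9/63=0.1429, 16/63=0.2540, 2/63=0.0317, 22/63=0.3492, 14/63=0.2222
Σpᵢ² = 0.1429² + 0.2540² + 0.0317² + 0.3492² + 0.2222² = 0.020420 + 0.064516 + 0.001005 + 0.121941 + 0.049373 = 0.257255
B = 1 / 0.257255 = 3.8872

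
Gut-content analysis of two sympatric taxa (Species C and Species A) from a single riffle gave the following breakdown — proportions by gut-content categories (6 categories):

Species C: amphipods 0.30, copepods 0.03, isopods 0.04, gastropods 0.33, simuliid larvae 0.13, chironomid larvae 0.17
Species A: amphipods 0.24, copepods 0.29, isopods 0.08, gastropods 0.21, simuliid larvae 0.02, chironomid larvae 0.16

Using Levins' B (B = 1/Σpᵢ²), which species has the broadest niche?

Σp_Cᵢ² = 0.30² + 0.03² + 0.04² + 0.33² + 0.13² + 0.17² = 0.0900 + 0.0009 + 0.0016 + 0.1089 + 0.0169 + 0.0289 = 0.2472
B_C = 1 / 0.2472 = 4.0453
Σp_Aᵢ² = 0.24² + 0.29² + 0.08² + 0.21² + 0.02² + 0.16² = 0.0576 + 0.0841 + 0.0064 + 0.0441 + 0.0004 + 0.0256 = 0.2182
B_A = 1 / 0.2182 = 4.5830
Highest B → broadest niche (most generalist): Species A (B = 4.58).

Species A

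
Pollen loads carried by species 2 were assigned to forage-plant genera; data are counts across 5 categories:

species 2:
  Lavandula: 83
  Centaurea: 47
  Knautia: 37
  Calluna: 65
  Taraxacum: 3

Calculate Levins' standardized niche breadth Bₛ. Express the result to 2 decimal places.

0.69

Proportions for species 2 (n=235): 83/235=0.3532, 47/235=0.2000, 37/235=0.1574, 65/235=0.2766, 3/235=0.0128
Σpᵢ² = 0.3532² + 0.2000² + 0.1574² + 0.2766² + 0.0128² = 0.124750 + 0.040000 + 0.024775 + 0.076508 + 0.000164 = 0.266197
B = 1 / 0.266197 = 3.7566
Bₛ = (B − 1)/(n − 1) = (3.7566 − 1)/(5 − 1) = 2.7566/4 = 0.6892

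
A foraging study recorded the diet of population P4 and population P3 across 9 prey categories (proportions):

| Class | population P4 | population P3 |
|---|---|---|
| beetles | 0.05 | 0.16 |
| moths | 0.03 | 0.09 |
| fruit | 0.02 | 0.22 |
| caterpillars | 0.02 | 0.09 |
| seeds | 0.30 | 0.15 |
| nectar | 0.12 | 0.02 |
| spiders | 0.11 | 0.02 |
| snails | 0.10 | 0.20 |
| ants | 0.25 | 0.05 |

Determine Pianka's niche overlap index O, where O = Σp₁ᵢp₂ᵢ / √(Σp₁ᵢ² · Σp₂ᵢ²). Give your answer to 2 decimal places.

0.57

Σ p₁ᵢp₂ᵢ = 0.0080 + 0.0027 + 0.0044 + 0.0018 + 0.0450 + 0.0024 + 0.0022 + 0.0200 + 0.0125 = 0.0990
Σp_1ᵢ² = 0.05² + 0.03² + 0.02² + 0.02² + 0.30² + 0.12² + 0.11² + 0.10² + 0.25² = 0.0025 + 0.0009 + 0.0004 + 0.0004 + 0.0900 + 0.0144 + 0.0121 + 0.0100 + 0.0625 = 0.1932
Σp_2ᵢ² = 0.16² + 0.09² + 0.22² + 0.09² + 0.15² + 0.02² + 0.02² + 0.20² + 0.05² = 0.0256 + 0.0081 + 0.0484 + 0.0081 + 0.0225 + 0.0004 + 0.0004 + 0.0400 + 0.0025 = 0.1560
O = 0.0990 / √(0.1932 × 0.1560) = 0.0990 / 0.17361 = 0.5702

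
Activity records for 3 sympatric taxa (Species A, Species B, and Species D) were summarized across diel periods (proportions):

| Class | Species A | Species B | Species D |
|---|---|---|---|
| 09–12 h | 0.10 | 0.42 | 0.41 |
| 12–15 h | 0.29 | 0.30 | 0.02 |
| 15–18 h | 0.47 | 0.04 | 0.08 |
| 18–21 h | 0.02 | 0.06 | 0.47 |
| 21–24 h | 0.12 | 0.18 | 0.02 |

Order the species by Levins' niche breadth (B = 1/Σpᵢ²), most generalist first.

Species B > Species A > Species D

Σp_Aᵢ² = 0.10² + 0.29² + 0.47² + 0.02² + 0.12² = 0.0100 + 0.0841 + 0.2209 + 0.0004 + 0.0144 = 0.3298
B_A = 1 / 0.3298 = 3.0321
Σp_Bᵢ² = 0.42² + 0.30² + 0.04² + 0.06² + 0.18² = 0.1764 + 0.0900 + 0.0016 + 0.0036 + 0.0324 = 0.3040
B_B = 1 / 0.3040 = 3.2895
Σp_Dᵢ² = 0.41² + 0.02² + 0.08² + 0.47² + 0.02² = 0.1681 + 0.0004 + 0.0064 + 0.2209 + 0.0004 = 0.3962
B_D = 1 / 0.3962 = 2.5240
Ranking by B (broadest → narrowest): Species B (3.29) > Species A (3.03) > Species D (2.52)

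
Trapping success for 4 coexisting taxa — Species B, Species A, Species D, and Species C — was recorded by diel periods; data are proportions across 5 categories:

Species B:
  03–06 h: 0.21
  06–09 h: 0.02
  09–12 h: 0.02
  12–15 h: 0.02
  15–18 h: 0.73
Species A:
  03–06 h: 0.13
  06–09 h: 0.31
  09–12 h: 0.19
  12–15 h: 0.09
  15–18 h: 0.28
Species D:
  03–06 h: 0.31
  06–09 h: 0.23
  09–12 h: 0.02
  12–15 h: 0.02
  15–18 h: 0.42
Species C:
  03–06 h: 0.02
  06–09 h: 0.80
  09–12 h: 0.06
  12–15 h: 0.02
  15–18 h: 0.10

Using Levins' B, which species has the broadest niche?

Species A

Σp_Bᵢ² = 0.21² + 0.02² + 0.02² + 0.02² + 0.73² = 0.0441 + 0.0004 + 0.0004 + 0.0004 + 0.5329 = 0.5782
B_B = 1 / 0.5782 = 1.7295
Σp_Aᵢ² = 0.13² + 0.31² + 0.19² + 0.09² + 0.28² = 0.0169 + 0.0961 + 0.0361 + 0.0081 + 0.0784 = 0.2356
B_A = 1 / 0.2356 = 4.2445
Σp_Dᵢ² = 0.31² + 0.23² + 0.02² + 0.02² + 0.42² = 0.0961 + 0.0529 + 0.0004 + 0.0004 + 0.1764 = 0.3262
B_D = 1 / 0.3262 = 3.0656
Σp_Cᵢ² = 0.02² + 0.80² + 0.06² + 0.02² + 0.10² = 0.0004 + 0.6400 + 0.0036 + 0.0004 + 0.0100 = 0.6544
B_C = 1 / 0.6544 = 1.5281
Highest B → broadest niche (most generalist): Species A (B = 4.24).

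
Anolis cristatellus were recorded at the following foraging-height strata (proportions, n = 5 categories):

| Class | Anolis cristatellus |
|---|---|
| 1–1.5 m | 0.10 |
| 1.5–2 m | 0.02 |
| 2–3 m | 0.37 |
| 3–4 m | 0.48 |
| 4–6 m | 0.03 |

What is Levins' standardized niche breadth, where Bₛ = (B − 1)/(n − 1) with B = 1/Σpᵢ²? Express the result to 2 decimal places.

0.41

Σpᵢ² = 0.10² + 0.02² + 0.37² + 0.48² + 0.03² = 0.0100 + 0.0004 + 0.1369 + 0.2304 + 0.0009 = 0.3786
B = 1 / 0.3786 = 2.6413
Bₛ = (B − 1)/(n − 1) = (2.6413 − 1)/(5 − 1) = 1.6413/4 = 0.4103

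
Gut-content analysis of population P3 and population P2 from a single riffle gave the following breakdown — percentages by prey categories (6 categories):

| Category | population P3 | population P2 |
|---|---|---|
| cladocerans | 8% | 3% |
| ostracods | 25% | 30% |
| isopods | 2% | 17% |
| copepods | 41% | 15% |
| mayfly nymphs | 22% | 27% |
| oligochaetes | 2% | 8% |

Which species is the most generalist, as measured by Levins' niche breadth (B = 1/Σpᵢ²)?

population P2

Convert percentages to proportions (divide by 100).
Σp_P3ᵢ² = 0.08² + 0.25² + 0.02² + 0.41² + 0.22² + 0.02² = 0.0064 + 0.0625 + 0.0004 + 0.1681 + 0.0484 + 0.0004 = 0.2862
B_P3 = 1 / 0.2862 = 3.4941
Σp_P2ᵢ² = 0.03² + 0.30² + 0.17² + 0.15² + 0.27² + 0.08² = 0.0009 + 0.0900 + 0.0289 + 0.0225 + 0.0729 + 0.0064 = 0.2216
B_P2 = 1 / 0.2216 = 4.5126
Highest B → broadest niche (most generalist): population P2 (B = 4.51).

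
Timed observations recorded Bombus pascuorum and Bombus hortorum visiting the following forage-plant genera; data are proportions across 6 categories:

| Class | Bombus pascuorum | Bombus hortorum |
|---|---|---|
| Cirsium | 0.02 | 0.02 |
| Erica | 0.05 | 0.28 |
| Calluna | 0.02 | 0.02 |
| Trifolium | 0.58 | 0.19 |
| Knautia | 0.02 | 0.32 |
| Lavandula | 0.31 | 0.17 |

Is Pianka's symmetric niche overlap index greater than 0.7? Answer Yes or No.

Σ p₁ᵢp₂ᵢ = 0.0004 + 0.0140 + 0.0004 + 0.1102 + 0.0064 + 0.0527 = 0.1841
Σp_1ᵢ² = 0.02² + 0.05² + 0.02² + 0.58² + 0.02² + 0.31² = 0.0004 + 0.0025 + 0.0004 + 0.3364 + 0.0004 + 0.0961 = 0.4362
Σp_2ᵢ² = 0.02² + 0.28² + 0.02² + 0.19² + 0.32² + 0.17² = 0.0004 + 0.0784 + 0.0004 + 0.0361 + 0.1024 + 0.0289 = 0.2466
O = 0.1841 / √(0.4362 × 0.2466) = 0.1841 / 0.32797 = 0.5613
O = 0.5613 < 0.7 → No.

No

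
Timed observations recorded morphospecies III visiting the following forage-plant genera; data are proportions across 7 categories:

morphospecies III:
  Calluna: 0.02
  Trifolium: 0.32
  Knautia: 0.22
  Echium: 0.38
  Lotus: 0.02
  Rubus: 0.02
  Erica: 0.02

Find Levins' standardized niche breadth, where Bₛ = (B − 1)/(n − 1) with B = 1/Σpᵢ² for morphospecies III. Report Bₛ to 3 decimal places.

Σpᵢ² = 0.02² + 0.32² + 0.22² + 0.38² + 0.02² + 0.02² + 0.02² = 0.0004 + 0.1024 + 0.0484 + 0.1444 + 0.0004 + 0.0004 + 0.0004 = 0.2968
B = 1 / 0.2968 = 3.36927
Bₛ = (B − 1)/(n − 1) = (3.36927 − 1)/(7 − 1) = 2.36927/6 = 0.39488

0.395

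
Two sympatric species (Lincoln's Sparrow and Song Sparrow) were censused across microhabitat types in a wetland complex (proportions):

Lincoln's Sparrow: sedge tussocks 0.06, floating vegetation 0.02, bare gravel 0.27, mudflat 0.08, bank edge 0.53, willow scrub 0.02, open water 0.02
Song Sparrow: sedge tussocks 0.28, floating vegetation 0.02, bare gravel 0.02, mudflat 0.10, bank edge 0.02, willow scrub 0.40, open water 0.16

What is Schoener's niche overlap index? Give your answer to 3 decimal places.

0.240

Σ|p₁ᵢ − p₂ᵢ| = 0.22 + 0.00 + 0.25 + 0.02 + 0.51 + 0.38 + 0.14 = 1.52
D = 1 − ½ × 1.52 = 1 − 0.760 = 0.24000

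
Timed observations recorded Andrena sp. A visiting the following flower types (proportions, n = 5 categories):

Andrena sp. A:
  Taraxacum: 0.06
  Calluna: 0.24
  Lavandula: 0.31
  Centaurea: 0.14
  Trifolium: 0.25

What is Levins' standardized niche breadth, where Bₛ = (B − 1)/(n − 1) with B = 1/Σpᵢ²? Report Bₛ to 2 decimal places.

0.79

Σpᵢ² = 0.06² + 0.24² + 0.31² + 0.14² + 0.25² = 0.0036 + 0.0576 + 0.0961 + 0.0196 + 0.0625 = 0.2394
B = 1 / 0.2394 = 4.1771
Bₛ = (B − 1)/(n − 1) = (4.1771 − 1)/(5 − 1) = 3.1771/4 = 0.7943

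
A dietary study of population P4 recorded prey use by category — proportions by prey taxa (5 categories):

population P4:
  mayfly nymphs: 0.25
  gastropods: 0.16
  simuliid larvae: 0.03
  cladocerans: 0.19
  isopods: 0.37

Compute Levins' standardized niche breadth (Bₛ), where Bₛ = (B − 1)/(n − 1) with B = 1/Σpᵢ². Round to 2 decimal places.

Σpᵢ² = 0.25² + 0.16² + 0.03² + 0.19² + 0.37² = 0.0625 + 0.0256 + 0.0009 + 0.0361 + 0.1369 = 0.2620
B = 1 / 0.2620 = 3.8168
Bₛ = (B − 1)/(n − 1) = (3.8168 − 1)/(5 − 1) = 2.8168/4 = 0.7042

0.70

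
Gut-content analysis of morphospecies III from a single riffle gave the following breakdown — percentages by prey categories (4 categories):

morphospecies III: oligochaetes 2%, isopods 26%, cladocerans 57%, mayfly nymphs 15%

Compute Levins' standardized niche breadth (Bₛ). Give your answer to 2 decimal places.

0.47

Convert percentages to proportions (divide by 100).
Σpᵢ² = 0.02² + 0.26² + 0.57² + 0.15² = 0.0004 + 0.0676 + 0.3249 + 0.0225 = 0.4154
B = 1 / 0.4154 = 2.4073
Bₛ = (B − 1)/(n − 1) = (2.4073 − 1)/(4 − 1) = 1.4073/3 = 0.4691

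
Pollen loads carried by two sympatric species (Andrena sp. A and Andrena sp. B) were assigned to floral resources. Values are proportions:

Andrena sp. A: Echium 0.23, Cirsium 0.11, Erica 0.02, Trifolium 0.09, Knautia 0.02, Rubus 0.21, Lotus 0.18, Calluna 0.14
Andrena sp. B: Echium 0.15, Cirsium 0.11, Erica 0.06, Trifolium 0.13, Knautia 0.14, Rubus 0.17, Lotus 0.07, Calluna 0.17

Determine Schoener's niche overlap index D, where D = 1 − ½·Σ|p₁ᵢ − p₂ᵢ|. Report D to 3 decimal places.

Σ|p₁ᵢ − p₂ᵢ| = 0.08 + 0.00 + 0.04 + 0.04 + 0.12 + 0.04 + 0.11 + 0.03 = 0.46
D = 1 − ½ × 0.46 = 1 − 0.230 = 0.77000

0.770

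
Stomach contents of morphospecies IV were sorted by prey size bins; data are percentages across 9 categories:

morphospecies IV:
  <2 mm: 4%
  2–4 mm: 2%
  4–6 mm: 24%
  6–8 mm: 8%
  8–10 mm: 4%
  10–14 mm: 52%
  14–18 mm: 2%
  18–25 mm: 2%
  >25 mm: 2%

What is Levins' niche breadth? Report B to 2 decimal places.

Convert percentages to proportions (divide by 100).
Σpᵢ² = 0.04² + 0.02² + 0.24² + 0.08² + 0.04² + 0.52² + 0.02² + 0.02² + 0.02² = 0.0016 + 0.0004 + 0.0576 + 0.0064 + 0.0016 + 0.2704 + 0.0004 + 0.0004 + 0.0004 = 0.3392
B = 1 / 0.3392 = 2.9481

2.95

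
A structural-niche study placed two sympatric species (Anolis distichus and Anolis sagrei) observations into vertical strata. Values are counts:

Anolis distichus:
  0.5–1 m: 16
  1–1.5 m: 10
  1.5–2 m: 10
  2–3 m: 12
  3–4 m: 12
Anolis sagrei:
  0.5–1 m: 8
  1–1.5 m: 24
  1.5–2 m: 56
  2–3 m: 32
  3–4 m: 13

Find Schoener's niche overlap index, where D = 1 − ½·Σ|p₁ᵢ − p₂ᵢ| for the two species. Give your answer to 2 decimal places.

Proportions for Anolis distichus (n=60): 16/60=0.2667, 10/60=0.1667, 10/60=0.1667, 12/60=0.2000, 12/60=0.2000
Proportions for Anolis sagrei (n=133): 8/133=0.0602, 24/133=0.1805, 56/133=0.4211, 32/133=0.2406, 13/133=0.0977
Σ|p₁ᵢ − p₂ᵢ| = 0.2065 + 0.0138 + 0.2544 + 0.0406 + 0.1023 = 0.6176
D = 1 − ½ × 0.6176 = 1 − 0.30880 = 0.69120

0.69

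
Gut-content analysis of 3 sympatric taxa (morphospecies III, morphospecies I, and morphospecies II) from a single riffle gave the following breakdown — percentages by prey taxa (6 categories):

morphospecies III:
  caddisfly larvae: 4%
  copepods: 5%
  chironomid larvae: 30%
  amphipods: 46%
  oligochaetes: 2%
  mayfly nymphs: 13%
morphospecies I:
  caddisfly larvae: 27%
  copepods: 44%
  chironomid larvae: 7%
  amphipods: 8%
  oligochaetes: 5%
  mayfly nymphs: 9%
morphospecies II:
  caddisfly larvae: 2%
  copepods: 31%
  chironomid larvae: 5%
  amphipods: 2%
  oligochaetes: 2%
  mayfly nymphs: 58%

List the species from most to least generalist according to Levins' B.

Convert percentages to proportions (divide by 100).
Σp_IIIᵢ² = 0.04² + 0.05² + 0.30² + 0.46² + 0.02² + 0.13² = 0.0016 + 0.0025 + 0.0900 + 0.2116 + 0.0004 + 0.0169 = 0.3230
B_III = 1 / 0.3230 = 3.0960
Σp_Iᵢ² = 0.27² + 0.44² + 0.07² + 0.08² + 0.05² + 0.09² = 0.0729 + 0.1936 + 0.0049 + 0.0064 + 0.0025 + 0.0081 = 0.2884
B_I = 1 / 0.2884 = 3.4674
Σp_IIᵢ² = 0.02² + 0.31² + 0.05² + 0.02² + 0.02² + 0.58² = 0.0004 + 0.0961 + 0.0025 + 0.0004 + 0.0004 + 0.3364 = 0.4362
B_II = 1 / 0.4362 = 2.2925
Ranking by B (broadest → narrowest): morphospecies I (3.47) > morphospecies III (3.10) > morphospecies II (2.29)

morphospecies I > morphospecies III > morphospecies II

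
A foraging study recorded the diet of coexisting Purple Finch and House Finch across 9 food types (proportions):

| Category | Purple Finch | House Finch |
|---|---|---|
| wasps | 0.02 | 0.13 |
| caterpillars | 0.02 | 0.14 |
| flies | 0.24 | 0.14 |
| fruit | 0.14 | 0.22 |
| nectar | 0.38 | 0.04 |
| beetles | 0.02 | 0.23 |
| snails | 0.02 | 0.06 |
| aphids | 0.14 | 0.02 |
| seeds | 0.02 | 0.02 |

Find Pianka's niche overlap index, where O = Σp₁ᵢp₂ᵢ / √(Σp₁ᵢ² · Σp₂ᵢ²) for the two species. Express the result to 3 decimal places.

Σ p₁ᵢp₂ᵢ = 0.0026 + 0.0028 + 0.0336 + 0.0308 + 0.0152 + 0.0046 + 0.0012 + 0.0028 + 0.0004 = 0.0940
Σp_1ᵢ² = 0.02² + 0.02² + 0.24² + 0.14² + 0.38² + 0.02² + 0.02² + 0.14² + 0.02² = 0.0004 + 0.0004 + 0.0576 + 0.0196 + 0.1444 + 0.0004 + 0.0004 + 0.0196 + 0.0004 = 0.2432
Σp_2ᵢ² = 0.13² + 0.14² + 0.14² + 0.22² + 0.04² + 0.23² + 0.06² + 0.02² + 0.02² = 0.0169 + 0.0196 + 0.0196 + 0.0484 + 0.0016 + 0.0529 + 0.0036 + 0.0004 + 0.0004 = 0.1634
O = 0.0940 / √(0.2432 × 0.1634) = 0.0940 / 0.199346 = 0.47154

0.472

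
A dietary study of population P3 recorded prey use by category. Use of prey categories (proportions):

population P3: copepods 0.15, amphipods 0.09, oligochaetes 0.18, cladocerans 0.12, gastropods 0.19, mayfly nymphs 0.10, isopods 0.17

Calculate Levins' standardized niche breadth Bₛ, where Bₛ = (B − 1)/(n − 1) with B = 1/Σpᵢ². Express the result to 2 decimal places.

0.93

Σpᵢ² = 0.15² + 0.09² + 0.18² + 0.12² + 0.19² + 0.10² + 0.17² = 0.0225 + 0.0081 + 0.0324 + 0.0144 + 0.0361 + 0.0100 + 0.0289 = 0.1524
B = 1 / 0.1524 = 6.5617
Bₛ = (B − 1)/(n − 1) = (6.5617 − 1)/(7 − 1) = 5.5617/6 = 0.9270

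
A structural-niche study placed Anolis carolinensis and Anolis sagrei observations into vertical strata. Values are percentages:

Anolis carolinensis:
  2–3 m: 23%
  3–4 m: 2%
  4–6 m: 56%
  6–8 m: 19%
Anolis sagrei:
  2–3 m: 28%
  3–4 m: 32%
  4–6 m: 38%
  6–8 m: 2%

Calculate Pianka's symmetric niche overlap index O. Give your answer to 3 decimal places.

Convert percentages to proportions (divide by 100).
Σ p₁ᵢp₂ᵢ = 0.0644 + 0.0064 + 0.2128 + 0.0038 = 0.2874
Σp_1ᵢ² = 0.23² + 0.02² + 0.56² + 0.19² = 0.0529 + 0.0004 + 0.3136 + 0.0361 = 0.4030
Σp_2ᵢ² = 0.28² + 0.32² + 0.38² + 0.02² = 0.0784 + 0.1024 + 0.1444 + 0.0004 = 0.3256
O = 0.2874 / √(0.4030 × 0.3256) = 0.2874 / 0.362239 = 0.79340

0.793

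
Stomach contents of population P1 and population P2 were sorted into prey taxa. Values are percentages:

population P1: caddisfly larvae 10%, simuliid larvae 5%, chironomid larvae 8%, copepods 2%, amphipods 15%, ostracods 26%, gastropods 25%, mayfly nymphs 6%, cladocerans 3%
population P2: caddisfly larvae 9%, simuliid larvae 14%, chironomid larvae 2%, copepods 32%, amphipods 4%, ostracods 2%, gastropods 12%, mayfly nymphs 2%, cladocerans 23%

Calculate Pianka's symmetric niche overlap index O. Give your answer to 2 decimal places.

Convert percentages to proportions (divide by 100).
Σ p₁ᵢp₂ᵢ = 0.0090 + 0.0070 + 0.0016 + 0.0064 + 0.0060 + 0.0052 + 0.0300 + 0.0012 + 0.0069 = 0.0733
Σp_1ᵢ² = 0.10² + 0.05² + 0.08² + 0.02² + 0.15² + 0.26² + 0.25² + 0.06² + 0.03² = 0.0100 + 0.0025 + 0.0064 + 0.0004 + 0.0225 + 0.0676 + 0.0625 + 0.0036 + 0.0009 = 0.1764
Σp_2ᵢ² = 0.09² + 0.14² + 0.02² + 0.32² + 0.04² + 0.02² + 0.12² + 0.02² + 0.23² = 0.0081 + 0.0196 + 0.0004 + 0.1024 + 0.0016 + 0.0004 + 0.0144 + 0.0004 + 0.0529 = 0.2002
O = 0.0733 / √(0.1764 × 0.2002) = 0.0733 / 0.18792 = 0.3901

0.39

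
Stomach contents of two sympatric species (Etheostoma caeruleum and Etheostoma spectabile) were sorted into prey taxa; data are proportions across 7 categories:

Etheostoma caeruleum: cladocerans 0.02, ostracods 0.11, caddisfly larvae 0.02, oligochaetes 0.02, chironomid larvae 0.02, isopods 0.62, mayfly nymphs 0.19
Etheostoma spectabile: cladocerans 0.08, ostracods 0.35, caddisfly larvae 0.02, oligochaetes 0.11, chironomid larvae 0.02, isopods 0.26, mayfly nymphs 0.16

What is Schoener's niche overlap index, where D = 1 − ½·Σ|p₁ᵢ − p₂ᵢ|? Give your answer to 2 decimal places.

Σ|p₁ᵢ − p₂ᵢ| = 0.06 + 0.24 + 0.00 + 0.09 + 0.00 + 0.36 + 0.03 = 0.78
D = 1 − ½ × 0.78 = 1 − 0.390 = 0.6100

0.61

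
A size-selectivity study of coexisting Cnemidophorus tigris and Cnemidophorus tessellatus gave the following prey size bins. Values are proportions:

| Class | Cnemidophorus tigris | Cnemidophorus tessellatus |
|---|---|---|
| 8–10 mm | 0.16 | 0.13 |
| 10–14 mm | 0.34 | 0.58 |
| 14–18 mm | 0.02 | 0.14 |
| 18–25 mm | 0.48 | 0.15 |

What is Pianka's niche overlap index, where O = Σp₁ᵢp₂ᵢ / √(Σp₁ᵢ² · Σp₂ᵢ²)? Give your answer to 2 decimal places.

0.76

Σ p₁ᵢp₂ᵢ = 0.0208 + 0.1972 + 0.0028 + 0.0720 = 0.2928
Σp_1ᵢ² = 0.16² + 0.34² + 0.02² + 0.48² = 0.0256 + 0.1156 + 0.0004 + 0.2304 = 0.3720
Σp_2ᵢ² = 0.13² + 0.58² + 0.14² + 0.15² = 0.0169 + 0.3364 + 0.0196 + 0.0225 = 0.3954
O = 0.2928 / √(0.3720 × 0.3954) = 0.2928 / 0.38352 = 0.7635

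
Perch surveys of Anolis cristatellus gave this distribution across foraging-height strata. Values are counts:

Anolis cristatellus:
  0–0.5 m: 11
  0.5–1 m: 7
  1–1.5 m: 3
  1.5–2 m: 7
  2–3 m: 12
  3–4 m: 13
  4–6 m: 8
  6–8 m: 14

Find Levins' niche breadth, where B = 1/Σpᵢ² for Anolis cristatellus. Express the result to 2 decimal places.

7.02

Proportions for Anolis cristatellus (n=75): 11/75=0.1467, 7/75=0.0933, 3/75=0.0400, 7/75=0.0933, 12/75=0.1600, 13/75=0.1733, 8/75=0.1067, 14/75=0.1867
Σpᵢ² = 0.1467² + 0.0933² + 0.0400² + 0.0933² + 0.1600² + 0.1733² + 0.1067² + 0.1867² = 0.021521 + 0.008705 + 0.001600 + 0.008705 + 0.025600 + 0.030033 + 0.011385 + 0.034857 = 0.142406
B = 1 / 0.142406 = 7.0222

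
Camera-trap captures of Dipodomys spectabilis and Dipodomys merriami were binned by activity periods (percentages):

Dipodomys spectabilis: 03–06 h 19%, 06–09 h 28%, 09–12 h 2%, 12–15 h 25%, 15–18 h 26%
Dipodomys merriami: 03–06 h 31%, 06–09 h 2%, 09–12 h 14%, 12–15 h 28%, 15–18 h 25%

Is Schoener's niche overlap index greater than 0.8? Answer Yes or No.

No

Convert percentages to proportions (divide by 100).
Σ|p₁ᵢ − p₂ᵢ| = 0.12 + 0.26 + 0.12 + 0.03 + 0.01 = 0.54
D = 1 − ½ × 0.54 = 1 − 0.270 = 0.7300
D = 0.7300 < 0.8 → No.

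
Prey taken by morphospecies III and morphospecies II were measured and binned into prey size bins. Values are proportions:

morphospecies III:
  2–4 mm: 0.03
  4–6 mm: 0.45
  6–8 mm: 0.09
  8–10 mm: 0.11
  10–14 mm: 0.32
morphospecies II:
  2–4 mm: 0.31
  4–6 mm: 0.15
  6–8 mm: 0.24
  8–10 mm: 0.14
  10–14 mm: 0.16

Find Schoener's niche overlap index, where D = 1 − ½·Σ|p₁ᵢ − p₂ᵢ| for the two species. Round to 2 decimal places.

Σ|p₁ᵢ − p₂ᵢ| = 0.28 + 0.30 + 0.15 + 0.03 + 0.16 = 0.92
D = 1 − ½ × 0.92 = 1 − 0.460 = 0.5400

0.54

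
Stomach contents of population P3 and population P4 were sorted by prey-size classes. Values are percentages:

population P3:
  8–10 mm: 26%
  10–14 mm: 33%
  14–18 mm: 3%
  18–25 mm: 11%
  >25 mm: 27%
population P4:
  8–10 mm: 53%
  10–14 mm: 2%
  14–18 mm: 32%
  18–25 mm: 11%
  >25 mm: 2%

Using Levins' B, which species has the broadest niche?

population P3

Convert percentages to proportions (divide by 100).
Σp_P3ᵢ² = 0.26² + 0.33² + 0.03² + 0.11² + 0.27² = 0.0676 + 0.1089 + 0.0009 + 0.0121 + 0.0729 = 0.2624
B_P3 = 1 / 0.2624 = 3.8110
Σp_P4ᵢ² = 0.53² + 0.02² + 0.32² + 0.11² + 0.02² = 0.2809 + 0.0004 + 0.1024 + 0.0121 + 0.0004 = 0.3962
B_P4 = 1 / 0.3962 = 2.5240
Highest B → broadest niche (most generalist): population P3 (B = 3.81).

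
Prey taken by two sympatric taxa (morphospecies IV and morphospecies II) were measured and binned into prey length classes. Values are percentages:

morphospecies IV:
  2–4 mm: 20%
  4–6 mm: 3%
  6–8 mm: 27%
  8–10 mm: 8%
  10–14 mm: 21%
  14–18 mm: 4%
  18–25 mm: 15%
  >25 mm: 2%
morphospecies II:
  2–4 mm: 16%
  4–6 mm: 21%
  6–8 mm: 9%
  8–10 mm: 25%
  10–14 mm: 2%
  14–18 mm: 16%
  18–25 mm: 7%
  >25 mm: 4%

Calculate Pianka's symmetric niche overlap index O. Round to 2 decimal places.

Convert percentages to proportions (divide by 100).
Σ p₁ᵢp₂ᵢ = 0.0320 + 0.0063 + 0.0243 + 0.0200 + 0.0042 + 0.0064 + 0.0105 + 0.0008 = 0.1045
Σp_1ᵢ² = 0.20² + 0.03² + 0.27² + 0.08² + 0.21² + 0.04² + 0.15² + 0.02² = 0.0400 + 0.0009 + 0.0729 + 0.0064 + 0.0441 + 0.0016 + 0.0225 + 0.0004 = 0.1888
Σp_2ᵢ² = 0.16² + 0.21² + 0.09² + 0.25² + 0.02² + 0.16² + 0.07² + 0.04² = 0.0256 + 0.0441 + 0.0081 + 0.0625 + 0.0004 + 0.0256 + 0.0049 + 0.0016 = 0.1728
O = 0.1045 / √(0.1888 × 0.1728) = 0.1045 / 0.18062 = 0.5786

0.58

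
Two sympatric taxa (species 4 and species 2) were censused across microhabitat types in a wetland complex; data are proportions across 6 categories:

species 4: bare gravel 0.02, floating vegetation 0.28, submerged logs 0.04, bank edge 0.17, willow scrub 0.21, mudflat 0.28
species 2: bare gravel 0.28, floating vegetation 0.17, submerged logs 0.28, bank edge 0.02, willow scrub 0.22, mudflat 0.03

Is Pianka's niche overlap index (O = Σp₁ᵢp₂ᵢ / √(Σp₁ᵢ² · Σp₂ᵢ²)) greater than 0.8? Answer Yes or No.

No

Σ p₁ᵢp₂ᵢ = 0.0056 + 0.0476 + 0.0112 + 0.0034 + 0.0462 + 0.0084 = 0.1224
Σp_1ᵢ² = 0.02² + 0.28² + 0.04² + 0.17² + 0.21² + 0.28² = 0.0004 + 0.0784 + 0.0016 + 0.0289 + 0.0441 + 0.0784 = 0.2318
Σp_2ᵢ² = 0.28² + 0.17² + 0.28² + 0.02² + 0.22² + 0.03² = 0.0784 + 0.0289 + 0.0784 + 0.0004 + 0.0484 + 0.0009 = 0.2354
O = 0.1224 / √(0.2318 × 0.2354) = 0.1224 / 0.23359 = 0.5240
O = 0.5240 < 0.8 → No.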